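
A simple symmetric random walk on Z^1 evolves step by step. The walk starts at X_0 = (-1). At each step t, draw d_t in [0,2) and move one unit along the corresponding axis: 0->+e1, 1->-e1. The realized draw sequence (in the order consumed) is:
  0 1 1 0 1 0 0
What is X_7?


t=0: X=(-1), d=0 → +e1, X_1=(0)
t=1: X=(0), d=1 → -e1, X_2=(-1)
t=2: X=(-1), d=1 → -e1, X_3=(-2)
t=3: X=(-2), d=0 → +e1, X_4=(-1)
t=4: X=(-1), d=1 → -e1, X_5=(-2)
t=5: X=(-2), d=0 → +e1, X_6=(-1)
t=6: X=(-1), d=0 → +e1, X_7=(0)

(0)


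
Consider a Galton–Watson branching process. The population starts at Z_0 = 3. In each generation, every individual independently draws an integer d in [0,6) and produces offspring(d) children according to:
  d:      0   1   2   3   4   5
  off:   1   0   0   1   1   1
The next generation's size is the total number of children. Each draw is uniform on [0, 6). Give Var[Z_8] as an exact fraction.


1614080/14348907

Outcome values over d=0..5: [1, 0, 0, 1, 1, 1]
Σy = 4, Σy² = 4, M = 6
μ = 4/6 = 2/3,  σ² = 4/6 − (2/3)² = 2/9
V_0 = 0, E_0 = 3
V_1 = 2/9·E_0 + (2/3)²·V_0 = 2/3;  E_1 = 2
V_2 = 2/9·E_1 + (2/3)²·V_1 = 20/27;  E_2 = 4/3
V_3 = 2/9·E_2 + (2/3)²·V_2 = 152/243;  E_3 = 8/9
V_4 = 2/9·E_3 + (2/3)²·V_3 = 1040/2187;  E_4 = 16/27
V_5 = 2/9·E_4 + (2/3)²·V_4 = 6752/19683;  E_5 = 32/81
V_6 = 2/9·E_5 + (2/3)²·V_5 = 42560/177147;  E_6 = 64/243
V_7 = 2/9·E_6 + (2/3)²·V_6 = 263552/1594323;  E_7 = 128/729
V_8 = 2/9·E_7 + (2/3)²·V_7 = 1614080/14348907;  E_8 = 256/2187


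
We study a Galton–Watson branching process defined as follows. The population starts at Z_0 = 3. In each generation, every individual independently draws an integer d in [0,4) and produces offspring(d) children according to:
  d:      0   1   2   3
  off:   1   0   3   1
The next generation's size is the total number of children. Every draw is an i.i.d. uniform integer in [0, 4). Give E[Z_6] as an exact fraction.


46875/4096

Outcome values over d=0..3: [1, 0, 3, 1]
Σy = 5, Σy² = 11, M = 4
μ = 5/4 = 5/4,  σ² = 11/4 − (5/4)² = 19/16
E[Z_0] = 3
E[Z_1] = 5/4·E[Z_0] = 15/4
E[Z_2] = 5/4·E[Z_1] = 75/16
E[Z_3] = 5/4·E[Z_2] = 375/64
E[Z_4] = 5/4·E[Z_3] = 1875/256
E[Z_5] = 5/4·E[Z_4] = 9375/1024
E[Z_6] = 5/4·E[Z_5] = 46875/4096


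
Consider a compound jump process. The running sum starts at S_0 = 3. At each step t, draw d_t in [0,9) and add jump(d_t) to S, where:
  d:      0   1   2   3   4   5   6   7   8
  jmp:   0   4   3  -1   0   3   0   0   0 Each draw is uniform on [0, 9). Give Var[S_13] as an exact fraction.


Outcome values over d=0..8: [0, 4, 3, -1, 0, 3, 0, 0, 0]
Σy = 9, Σy² = 35, M = 9
μ = 9/9 = 1,  σ² = 35/9 − (1)² = 26/9
Independent increments: Var[S_13] = 13·σ² = 13·(26/9) = 338/9

338/9


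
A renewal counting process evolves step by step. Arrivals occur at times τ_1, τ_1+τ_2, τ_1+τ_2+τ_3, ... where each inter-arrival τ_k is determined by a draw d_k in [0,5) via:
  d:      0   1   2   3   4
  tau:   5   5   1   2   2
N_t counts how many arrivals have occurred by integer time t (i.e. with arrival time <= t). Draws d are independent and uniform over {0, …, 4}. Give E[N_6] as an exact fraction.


28006/15625

Inter-arrival values over d=0..4: [5, 5, 1, 2, 2]
Each d has probability 1/5, so the pmf of τ is: f(1) = 1/5, f(2) = 2/5, f(5) = 2/5
Renewal equation for m(n) = E[N_n]: condition on τ_1 = k (if k <= n, one arrival plus a fresh copy on the remaining n−k steps): m(n) = F(n) + Σ_{k<=n} f(k)·m(n−k), where F(n) = P(τ <= n) and m(0) = 0
m(1) = F(1) = 1/5
m(2) = F(2) + f(1)·m(1) = 3/5 + 1/5·1/5 = 16/25
m(3) = F(3) + f(1)·m(2) + f(2)·m(1) = 3/5 + 1/5·16/25 + 2/5·1/5 = 101/125
m(4) = F(4) + f(1)·m(3) + f(2)·m(2) = 3/5 + 1/5·101/125 + 2/5·16/25 = 636/625
m(5) = F(5) + f(1)·m(4) + f(2)·m(3) = 1 + 1/5·636/625 + 2/5·101/125 = 4771/3125
m(6) = F(6) + f(1)·m(5) + f(2)·m(4) + f(5)·m(1) = 1 + 1/5·4771/3125 + 2/5·636/625 + 2/5·1/5 = 28006/15625
E[N_6] = m(6) = 28006/15625


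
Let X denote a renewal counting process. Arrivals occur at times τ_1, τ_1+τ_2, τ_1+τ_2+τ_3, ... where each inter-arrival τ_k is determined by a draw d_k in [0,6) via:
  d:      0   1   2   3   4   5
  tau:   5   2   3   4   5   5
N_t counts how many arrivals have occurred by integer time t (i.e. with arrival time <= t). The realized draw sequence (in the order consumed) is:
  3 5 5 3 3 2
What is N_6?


1

draw d_1=3: τ_1=4, arrival time A_1=4
draw d_2=5: τ_2=5, arrival time A_2=9
draw d_3=5: τ_3=5, arrival time A_3=14
draw d_4=3: τ_4=4, arrival time A_4=18
draw d_5=3: τ_5=4, arrival time A_5=22
draw d_6=2: τ_6=3, arrival time A_6=25
N_t over t=0..6: 0:0 1:0 2:0 3:0 4:1 5:1 6:1


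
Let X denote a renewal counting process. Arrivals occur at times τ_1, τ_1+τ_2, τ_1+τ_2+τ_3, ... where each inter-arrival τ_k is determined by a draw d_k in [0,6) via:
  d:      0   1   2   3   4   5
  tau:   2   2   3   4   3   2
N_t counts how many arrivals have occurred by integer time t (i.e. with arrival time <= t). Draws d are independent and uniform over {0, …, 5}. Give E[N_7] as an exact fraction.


Inter-arrival values over d=0..5: [2, 2, 3, 4, 3, 2]
Each d has probability 1/6, so the pmf of τ is: f(2) = 1/2, f(3) = 1/3, f(4) = 1/6
Renewal equation for m(n) = E[N_n]: condition on τ_1 = k (if k <= n, one arrival plus a fresh copy on the remaining n−k steps): m(n) = F(n) + Σ_{k<=n} f(k)·m(n−k), where F(n) = P(τ <= n) and m(0) = 0
m(1) = F(1) = 0
m(2) = F(2) = 1/2
m(3) = F(3) = 5/6
m(4) = F(4) + f(2)·m(2) = 1 + 1/2·1/2 = 5/4
m(5) = F(5) + f(2)·m(3) + f(3)·m(2) = 1 + 1/2·5/6 + 1/3·1/2 = 19/12
m(6) = F(6) + f(2)·m(4) + f(3)·m(3) + f(4)·m(2) = 1 + 1/2·5/4 + 1/3·5/6 + 1/6·1/2 = 143/72
m(7) = F(7) + f(2)·m(5) + f(3)·m(4) + f(4)·m(3) = 1 + 1/2·19/12 + 1/3·5/4 + 1/6·5/6 = 169/72
E[N_7] = m(7) = 169/72

169/72


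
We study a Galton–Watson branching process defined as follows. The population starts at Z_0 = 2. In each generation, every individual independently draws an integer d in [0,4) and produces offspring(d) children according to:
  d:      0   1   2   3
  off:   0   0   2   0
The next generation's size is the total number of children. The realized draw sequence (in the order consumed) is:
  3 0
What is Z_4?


gen 0: Z_0=2, draws=[3, 0], offspring=[0, 0], Z_1=0
gen 1: Z_1=0, draws=[], offspring=[], Z_2=0
gen 2: Z_2=0, draws=[], offspring=[], Z_3=0
gen 3: Z_3=0, draws=[], offspring=[], Z_4=0

0


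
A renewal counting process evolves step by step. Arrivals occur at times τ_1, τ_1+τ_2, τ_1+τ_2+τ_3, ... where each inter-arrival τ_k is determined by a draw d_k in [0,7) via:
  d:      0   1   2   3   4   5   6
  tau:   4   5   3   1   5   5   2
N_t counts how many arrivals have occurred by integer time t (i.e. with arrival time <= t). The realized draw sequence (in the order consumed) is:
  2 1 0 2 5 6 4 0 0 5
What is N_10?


draw d_1=2: τ_1=3, arrival time A_1=3
draw d_2=1: τ_2=5, arrival time A_2=8
draw d_3=0: τ_3=4, arrival time A_3=12
draw d_4=2: τ_4=3, arrival time A_4=15
draw d_5=5: τ_5=5, arrival time A_5=20
draw d_6=6: τ_6=2, arrival time A_6=22
draw d_7=4: τ_7=5, arrival time A_7=27
draw d_8=0: τ_8=4, arrival time A_8=31
draw d_9=0: τ_9=4, arrival time A_9=35
draw d_10=5: τ_10=5, arrival time A_10=40
N_t over t=0..10: 0:0 1:0 2:0 3:1 4:1 5:1 6:1 7:1 8:2 9:2 10:2

2


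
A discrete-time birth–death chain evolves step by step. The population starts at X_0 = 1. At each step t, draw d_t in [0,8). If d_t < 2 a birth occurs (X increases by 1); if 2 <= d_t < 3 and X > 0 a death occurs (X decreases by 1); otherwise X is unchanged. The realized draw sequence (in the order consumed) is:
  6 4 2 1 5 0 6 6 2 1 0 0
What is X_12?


4

t=0: X=1, d=6 → hold, X_1=1
t=1: X=1, d=4 → hold, X_2=1
t=2: X=1, d=2 → death, X_3=0
t=3: X=0, d=1 → birth, X_4=1
t=4: X=1, d=5 → hold, X_5=1
t=5: X=1, d=0 → birth, X_6=2
t=6: X=2, d=6 → hold, X_7=2
t=7: X=2, d=6 → hold, X_8=2
t=8: X=2, d=2 → death, X_9=1
t=9: X=1, d=1 → birth, X_10=2
t=10: X=2, d=0 → birth, X_11=3
t=11: X=3, d=0 → birth, X_12=4


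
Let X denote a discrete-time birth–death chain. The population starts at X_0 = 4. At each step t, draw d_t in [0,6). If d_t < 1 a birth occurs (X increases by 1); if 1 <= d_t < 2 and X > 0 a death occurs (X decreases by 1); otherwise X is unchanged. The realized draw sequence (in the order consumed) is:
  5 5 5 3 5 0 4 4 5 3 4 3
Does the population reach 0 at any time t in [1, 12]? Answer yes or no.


no

t=0: X=4, d=5 → hold, X_1=4
t=1: X=4, d=5 → hold, X_2=4
t=2: X=4, d=5 → hold, X_3=4
t=3: X=4, d=3 → hold, X_4=4
t=4: X=4, d=5 → hold, X_5=4
t=5: X=4, d=0 → birth, X_6=5
t=6: X=5, d=4 → hold, X_7=5
t=7: X=5, d=4 → hold, X_8=5
t=8: X=5, d=5 → hold, X_9=5
t=9: X=5, d=3 → hold, X_10=5
t=10: X=5, d=4 → hold, X_11=5
t=11: X=5, d=3 → hold, X_12=5


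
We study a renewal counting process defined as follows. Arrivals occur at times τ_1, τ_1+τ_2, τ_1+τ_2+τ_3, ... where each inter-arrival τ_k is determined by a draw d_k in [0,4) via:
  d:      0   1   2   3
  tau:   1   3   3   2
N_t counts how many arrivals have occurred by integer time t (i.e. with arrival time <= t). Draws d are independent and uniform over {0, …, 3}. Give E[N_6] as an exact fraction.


10185/4096

Inter-arrival values over d=0..3: [1, 3, 3, 2]
Each d has probability 1/4, so the pmf of τ is: f(1) = 1/4, f(2) = 1/4, f(3) = 1/2
Renewal equation for m(n) = E[N_n]: condition on τ_1 = k (if k <= n, one arrival plus a fresh copy on the remaining n−k steps): m(n) = F(n) + Σ_{k<=n} f(k)·m(n−k), where F(n) = P(τ <= n) and m(0) = 0
m(1) = F(1) = 1/4
m(2) = F(2) + f(1)·m(1) = 1/2 + 1/4·1/4 = 9/16
m(3) = F(3) + f(1)·m(2) + f(2)·m(1) = 1 + 1/4·9/16 + 1/4·1/4 = 77/64
m(4) = F(4) + f(1)·m(3) + f(2)·m(2) + f(3)·m(1) = 1 + 1/4·77/64 + 1/4·9/16 + 1/2·1/4 = 401/256
m(5) = F(5) + f(1)·m(4) + f(2)·m(3) + f(3)·m(2) = 1 + 1/4·401/256 + 1/4·77/64 + 1/2·9/16 = 2021/1024
m(6) = F(6) + f(1)·m(5) + f(2)·m(4) + f(3)·m(3) = 1 + 1/4·2021/1024 + 1/4·401/256 + 1/2·77/64 = 10185/4096
E[N_6] = m(6) = 10185/4096


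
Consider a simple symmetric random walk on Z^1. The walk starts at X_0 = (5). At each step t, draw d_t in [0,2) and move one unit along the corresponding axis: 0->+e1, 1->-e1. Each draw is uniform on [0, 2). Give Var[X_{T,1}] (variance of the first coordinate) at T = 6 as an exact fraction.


Outcome values over d=0..1: [1, -1]
Σy = 0, Σy² = 2, M = 2
μ = 0/2 = 0,  σ² = 2/2 − (0)² = 1
Independent increments: Var[X_6] = 6·σ² = 6·(1) = 6

6


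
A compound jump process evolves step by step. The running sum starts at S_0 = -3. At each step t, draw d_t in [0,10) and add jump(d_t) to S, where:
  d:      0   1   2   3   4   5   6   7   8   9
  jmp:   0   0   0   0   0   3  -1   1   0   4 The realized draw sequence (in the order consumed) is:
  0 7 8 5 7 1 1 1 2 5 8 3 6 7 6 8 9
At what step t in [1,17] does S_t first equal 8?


t=0: S=-3, d=0, jump=0, S_1=-3
t=1: S=-3, d=7, jump=1, S_2=-2
t=2: S=-2, d=8, jump=0, S_3=-2
t=3: S=-2, d=5, jump=3, S_4=1
t=4: S=1, d=7, jump=1, S_5=2
t=5: S=2, d=1, jump=0, S_6=2
t=6: S=2, d=1, jump=0, S_7=2
t=7: S=2, d=1, jump=0, S_8=2
t=8: S=2, d=2, jump=0, S_9=2
t=9: S=2, d=5, jump=3, S_10=5
t=10: S=5, d=8, jump=0, S_11=5
t=11: S=5, d=3, jump=0, S_12=5
t=12: S=5, d=6, jump=-1, S_13=4
t=13: S=4, d=7, jump=1, S_14=5
t=14: S=5, d=6, jump=-1, S_15=4
t=15: S=4, d=8, jump=0, S_16=4
t=16: S=4, d=9, jump=4, S_17=8

17


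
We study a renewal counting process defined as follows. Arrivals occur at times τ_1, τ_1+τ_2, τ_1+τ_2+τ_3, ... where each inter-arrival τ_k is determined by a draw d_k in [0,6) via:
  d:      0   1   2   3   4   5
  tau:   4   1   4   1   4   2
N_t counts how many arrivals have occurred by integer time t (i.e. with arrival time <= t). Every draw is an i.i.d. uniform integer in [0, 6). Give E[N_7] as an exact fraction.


Inter-arrival values over d=0..5: [4, 1, 4, 1, 4, 2]
Each d has probability 1/6, so the pmf of τ is: f(1) = 1/3, f(2) = 1/6, f(4) = 1/2
Renewal equation for m(n) = E[N_n]: condition on τ_1 = k (if k <= n, one arrival plus a fresh copy on the remaining n−k steps): m(n) = F(n) + Σ_{k<=n} f(k)·m(n−k), where F(n) = P(τ <= n) and m(0) = 0
m(1) = F(1) = 1/3
m(2) = F(2) + f(1)·m(1) = 1/2 + 1/3·1/3 = 11/18
m(3) = F(3) + f(1)·m(2) + f(2)·m(1) = 1/2 + 1/3·11/18 + 1/6·1/3 = 41/54
m(4) = F(4) + f(1)·m(3) + f(2)·m(2) = 1 + 1/3·41/54 + 1/6·11/18 = 439/324
m(5) = F(5) + f(1)·m(4) + f(2)·m(3) + f(4)·m(1) = 1 + 1/3·439/324 + 1/6·41/54 + 1/2·1/3 = 424/243
m(6) = F(6) + f(1)·m(5) + f(2)·m(4) + f(4)·m(2) = 1 + 1/3·424/243 + 1/6·439/324 + 1/2·11/18 = 12323/5832
m(7) = F(7) + f(1)·m(6) + f(2)·m(5) + f(4)·m(3) = 1 + 1/3·12323/5832 + 1/6·424/243 + 1/2·41/54 = 41549/17496
E[N_7] = m(7) = 41549/17496

41549/17496


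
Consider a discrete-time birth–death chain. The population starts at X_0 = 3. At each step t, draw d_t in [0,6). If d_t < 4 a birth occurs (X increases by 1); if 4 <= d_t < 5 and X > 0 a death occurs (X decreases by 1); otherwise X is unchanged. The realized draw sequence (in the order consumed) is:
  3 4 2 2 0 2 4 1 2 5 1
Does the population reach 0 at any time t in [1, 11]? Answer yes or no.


no

t=0: X=3, d=3 → birth, X_1=4
t=1: X=4, d=4 → death, X_2=3
t=2: X=3, d=2 → birth, X_3=4
t=3: X=4, d=2 → birth, X_4=5
t=4: X=5, d=0 → birth, X_5=6
t=5: X=6, d=2 → birth, X_6=7
t=6: X=7, d=4 → death, X_7=6
t=7: X=6, d=1 → birth, X_8=7
t=8: X=7, d=2 → birth, X_9=8
t=9: X=8, d=5 → hold, X_10=8
t=10: X=8, d=1 → birth, X_11=9


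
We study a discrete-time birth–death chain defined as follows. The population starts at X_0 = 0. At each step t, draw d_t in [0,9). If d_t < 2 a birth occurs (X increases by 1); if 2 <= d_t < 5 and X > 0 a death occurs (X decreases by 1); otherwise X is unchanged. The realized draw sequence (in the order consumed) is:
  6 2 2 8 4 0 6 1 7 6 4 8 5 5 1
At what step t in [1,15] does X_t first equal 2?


t=0: X=0, d=6 → hold, X_1=0
t=1: X=0, d=2 → hold, X_2=0
t=2: X=0, d=2 → hold, X_3=0
t=3: X=0, d=8 → hold, X_4=0
t=4: X=0, d=4 → hold, X_5=0
t=5: X=0, d=0 → birth, X_6=1
t=6: X=1, d=6 → hold, X_7=1
t=7: X=1, d=1 → birth, X_8=2
t=8: X=2, d=7 → hold, X_9=2
t=9: X=2, d=6 → hold, X_10=2
t=10: X=2, d=4 → death, X_11=1
t=11: X=1, d=8 → hold, X_12=1
t=12: X=1, d=5 → hold, X_13=1
t=13: X=1, d=5 → hold, X_14=1
t=14: X=1, d=1 → birth, X_15=2

8


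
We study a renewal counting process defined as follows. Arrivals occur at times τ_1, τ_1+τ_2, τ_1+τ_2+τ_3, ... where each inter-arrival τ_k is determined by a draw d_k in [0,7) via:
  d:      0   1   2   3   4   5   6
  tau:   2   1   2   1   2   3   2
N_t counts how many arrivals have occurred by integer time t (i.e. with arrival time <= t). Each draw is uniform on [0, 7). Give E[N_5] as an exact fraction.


42347/16807

Inter-arrival values over d=0..6: [2, 1, 2, 1, 2, 3, 2]
Each d has probability 1/7, so the pmf of τ is: f(1) = 2/7, f(2) = 4/7, f(3) = 1/7
Renewal equation for m(n) = E[N_n]: condition on τ_1 = k (if k <= n, one arrival plus a fresh copy on the remaining n−k steps): m(n) = F(n) + Σ_{k<=n} f(k)·m(n−k), where F(n) = P(τ <= n) and m(0) = 0
m(1) = F(1) = 2/7
m(2) = F(2) + f(1)·m(1) = 6/7 + 2/7·2/7 = 46/49
m(3) = F(3) + f(1)·m(2) + f(2)·m(1) = 1 + 2/7·46/49 + 4/7·2/7 = 491/343
m(4) = F(4) + f(1)·m(3) + f(2)·m(2) + f(3)·m(1) = 1 + 2/7·491/343 + 4/7·46/49 + 1/7·2/7 = 4769/2401
m(5) = F(5) + f(1)·m(4) + f(2)·m(3) + f(3)·m(2) = 1 + 2/7·4769/2401 + 4/7·491/343 + 1/7·46/49 = 42347/16807
E[N_5] = m(5) = 42347/16807


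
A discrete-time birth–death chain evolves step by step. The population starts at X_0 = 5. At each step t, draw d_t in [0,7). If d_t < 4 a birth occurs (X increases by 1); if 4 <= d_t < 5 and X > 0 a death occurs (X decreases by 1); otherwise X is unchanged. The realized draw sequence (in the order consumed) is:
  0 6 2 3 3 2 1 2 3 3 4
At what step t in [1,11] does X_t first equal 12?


8

t=0: X=5, d=0 → birth, X_1=6
t=1: X=6, d=6 → hold, X_2=6
t=2: X=6, d=2 → birth, X_3=7
t=3: X=7, d=3 → birth, X_4=8
t=4: X=8, d=3 → birth, X_5=9
t=5: X=9, d=2 → birth, X_6=10
t=6: X=10, d=1 → birth, X_7=11
t=7: X=11, d=2 → birth, X_8=12
t=8: X=12, d=3 → birth, X_9=13
t=9: X=13, d=3 → birth, X_10=14
t=10: X=14, d=4 → death, X_11=13


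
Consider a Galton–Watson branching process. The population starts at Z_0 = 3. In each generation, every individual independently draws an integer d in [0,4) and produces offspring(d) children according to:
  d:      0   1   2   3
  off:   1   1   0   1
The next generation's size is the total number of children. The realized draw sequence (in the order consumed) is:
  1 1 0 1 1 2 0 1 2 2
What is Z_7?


gen 0: Z_0=3, draws=[1, 1, 0], offspring=[1, 1, 1], Z_1=3
gen 1: Z_1=3, draws=[1, 1, 2], offspring=[1, 1, 0], Z_2=2
gen 2: Z_2=2, draws=[0, 1], offspring=[1, 1], Z_3=2
gen 3: Z_3=2, draws=[2, 2], offspring=[0, 0], Z_4=0
gen 4: Z_4=0, draws=[], offspring=[], Z_5=0
gen 5: Z_5=0, draws=[], offspring=[], Z_6=0
gen 6: Z_6=0, draws=[], offspring=[], Z_7=0

0


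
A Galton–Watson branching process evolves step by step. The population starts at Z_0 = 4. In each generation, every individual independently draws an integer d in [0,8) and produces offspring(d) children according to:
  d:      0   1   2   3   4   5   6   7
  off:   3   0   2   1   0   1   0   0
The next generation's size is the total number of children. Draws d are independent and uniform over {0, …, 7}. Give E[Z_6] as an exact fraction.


Outcome values over d=0..7: [3, 0, 2, 1, 0, 1, 0, 0]
Σy = 7, Σy² = 15, M = 8
μ = 7/8 = 7/8,  σ² = 15/8 − (7/8)² = 71/64
E[Z_0] = 4
E[Z_1] = 7/8·E[Z_0] = 7/2
E[Z_2] = 7/8·E[Z_1] = 49/16
E[Z_3] = 7/8·E[Z_2] = 343/128
E[Z_4] = 7/8·E[Z_3] = 2401/1024
E[Z_5] = 7/8·E[Z_4] = 16807/8192
E[Z_6] = 7/8·E[Z_5] = 117649/65536

117649/65536


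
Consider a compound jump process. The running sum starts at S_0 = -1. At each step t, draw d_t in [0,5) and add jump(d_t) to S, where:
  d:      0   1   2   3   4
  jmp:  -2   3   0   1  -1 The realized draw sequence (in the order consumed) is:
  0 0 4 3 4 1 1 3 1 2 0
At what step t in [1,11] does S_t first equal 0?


7

t=0: S=-1, d=0, jump=-2, S_1=-3
t=1: S=-3, d=0, jump=-2, S_2=-5
t=2: S=-5, d=4, jump=-1, S_3=-6
t=3: S=-6, d=3, jump=1, S_4=-5
t=4: S=-5, d=4, jump=-1, S_5=-6
t=5: S=-6, d=1, jump=3, S_6=-3
t=6: S=-3, d=1, jump=3, S_7=0
t=7: S=0, d=3, jump=1, S_8=1
t=8: S=1, d=1, jump=3, S_9=4
t=9: S=4, d=2, jump=0, S_10=4
t=10: S=4, d=0, jump=-2, S_11=2


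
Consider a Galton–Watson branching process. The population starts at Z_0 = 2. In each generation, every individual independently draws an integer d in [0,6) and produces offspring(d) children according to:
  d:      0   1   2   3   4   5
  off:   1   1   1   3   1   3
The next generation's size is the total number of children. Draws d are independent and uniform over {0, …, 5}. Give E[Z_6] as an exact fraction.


Outcome values over d=0..5: [1, 1, 1, 3, 1, 3]
Σy = 10, Σy² = 22, M = 6
μ = 10/6 = 5/3,  σ² = 22/6 − (5/3)² = 8/9
E[Z_0] = 2
E[Z_1] = 5/3·E[Z_0] = 10/3
E[Z_2] = 5/3·E[Z_1] = 50/9
E[Z_3] = 5/3·E[Z_2] = 250/27
E[Z_4] = 5/3·E[Z_3] = 1250/81
E[Z_5] = 5/3·E[Z_4] = 6250/243
E[Z_6] = 5/3·E[Z_5] = 31250/729

31250/729


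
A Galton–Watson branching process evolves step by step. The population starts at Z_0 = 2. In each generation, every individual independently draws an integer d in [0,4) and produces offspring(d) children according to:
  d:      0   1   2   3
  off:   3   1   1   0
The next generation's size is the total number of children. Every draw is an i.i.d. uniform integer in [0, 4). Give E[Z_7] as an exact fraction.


78125/8192

Outcome values over d=0..3: [3, 1, 1, 0]
Σy = 5, Σy² = 11, M = 4
μ = 5/4 = 5/4,  σ² = 11/4 − (5/4)² = 19/16
E[Z_0] = 2
E[Z_1] = 5/4·E[Z_0] = 5/2
E[Z_2] = 5/4·E[Z_1] = 25/8
E[Z_3] = 5/4·E[Z_2] = 125/32
E[Z_4] = 5/4·E[Z_3] = 625/128
E[Z_5] = 5/4·E[Z_4] = 3125/512
E[Z_6] = 5/4·E[Z_5] = 15625/2048
E[Z_7] = 5/4·E[Z_6] = 78125/8192


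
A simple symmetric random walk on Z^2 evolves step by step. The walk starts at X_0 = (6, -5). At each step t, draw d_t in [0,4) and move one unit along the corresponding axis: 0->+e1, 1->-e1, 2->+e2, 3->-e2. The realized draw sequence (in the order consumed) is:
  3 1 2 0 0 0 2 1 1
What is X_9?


t=0: X=(6, -5), d=3 → -e2, X_1=(6, -6)
t=1: X=(6, -6), d=1 → -e1, X_2=(5, -6)
t=2: X=(5, -6), d=2 → +e2, X_3=(5, -5)
t=3: X=(5, -5), d=0 → +e1, X_4=(6, -5)
t=4: X=(6, -5), d=0 → +e1, X_5=(7, -5)
t=5: X=(7, -5), d=0 → +e1, X_6=(8, -5)
t=6: X=(8, -5), d=2 → +e2, X_7=(8, -4)
t=7: X=(8, -4), d=1 → -e1, X_8=(7, -4)
t=8: X=(7, -4), d=1 → -e1, X_9=(6, -4)

(6, -4)


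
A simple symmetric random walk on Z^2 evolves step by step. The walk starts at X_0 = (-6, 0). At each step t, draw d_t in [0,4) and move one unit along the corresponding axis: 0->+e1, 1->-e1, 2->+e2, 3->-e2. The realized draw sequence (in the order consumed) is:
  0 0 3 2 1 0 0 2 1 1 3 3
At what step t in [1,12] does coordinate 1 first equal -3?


7

t=0: X=(-6, 0), d=0 → +e1, X_1=(-5, 0)
t=1: X=(-5, 0), d=0 → +e1, X_2=(-4, 0)
t=2: X=(-4, 0), d=3 → -e2, X_3=(-4, -1)
t=3: X=(-4, -1), d=2 → +e2, X_4=(-4, 0)
t=4: X=(-4, 0), d=1 → -e1, X_5=(-5, 0)
t=5: X=(-5, 0), d=0 → +e1, X_6=(-4, 0)
t=6: X=(-4, 0), d=0 → +e1, X_7=(-3, 0)
t=7: X=(-3, 0), d=2 → +e2, X_8=(-3, 1)
t=8: X=(-3, 1), d=1 → -e1, X_9=(-4, 1)
t=9: X=(-4, 1), d=1 → -e1, X_10=(-5, 1)
t=10: X=(-5, 1), d=3 → -e2, X_11=(-5, 0)
t=11: X=(-5, 0), d=3 → -e2, X_12=(-5, -1)


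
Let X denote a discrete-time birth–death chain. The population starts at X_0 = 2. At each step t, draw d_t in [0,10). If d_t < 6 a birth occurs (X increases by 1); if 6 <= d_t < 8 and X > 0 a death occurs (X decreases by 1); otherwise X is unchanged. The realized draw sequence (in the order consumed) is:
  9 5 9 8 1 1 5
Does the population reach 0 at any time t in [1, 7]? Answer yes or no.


t=0: X=2, d=9 → hold, X_1=2
t=1: X=2, d=5 → birth, X_2=3
t=2: X=3, d=9 → hold, X_3=3
t=3: X=3, d=8 → hold, X_4=3
t=4: X=3, d=1 → birth, X_5=4
t=5: X=4, d=1 → birth, X_6=5
t=6: X=5, d=5 → birth, X_7=6

no


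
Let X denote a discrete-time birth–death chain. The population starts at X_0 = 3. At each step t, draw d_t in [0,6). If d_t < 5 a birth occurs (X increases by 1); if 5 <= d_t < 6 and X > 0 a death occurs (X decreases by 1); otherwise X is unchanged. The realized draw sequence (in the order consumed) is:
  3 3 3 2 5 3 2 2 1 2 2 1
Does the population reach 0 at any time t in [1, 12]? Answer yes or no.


no

t=0: X=3, d=3 → birth, X_1=4
t=1: X=4, d=3 → birth, X_2=5
t=2: X=5, d=3 → birth, X_3=6
t=3: X=6, d=2 → birth, X_4=7
t=4: X=7, d=5 → death, X_5=6
t=5: X=6, d=3 → birth, X_6=7
t=6: X=7, d=2 → birth, X_7=8
t=7: X=8, d=2 → birth, X_8=9
t=8: X=9, d=1 → birth, X_9=10
t=9: X=10, d=2 → birth, X_10=11
t=10: X=11, d=2 → birth, X_11=12
t=11: X=12, d=1 → birth, X_12=13


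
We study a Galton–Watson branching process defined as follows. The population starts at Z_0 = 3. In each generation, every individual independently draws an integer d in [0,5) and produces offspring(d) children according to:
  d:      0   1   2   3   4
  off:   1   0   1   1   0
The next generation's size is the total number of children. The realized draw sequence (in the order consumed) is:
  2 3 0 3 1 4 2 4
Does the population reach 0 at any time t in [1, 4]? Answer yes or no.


yes

gen 0: Z_0=3, draws=[2, 3, 0], offspring=[1, 1, 1], Z_1=3
gen 1: Z_1=3, draws=[3, 1, 4], offspring=[1, 0, 0], Z_2=1
gen 2: Z_2=1, draws=[2], offspring=[1], Z_3=1
gen 3: Z_3=1, draws=[4], offspring=[0], Z_4=0


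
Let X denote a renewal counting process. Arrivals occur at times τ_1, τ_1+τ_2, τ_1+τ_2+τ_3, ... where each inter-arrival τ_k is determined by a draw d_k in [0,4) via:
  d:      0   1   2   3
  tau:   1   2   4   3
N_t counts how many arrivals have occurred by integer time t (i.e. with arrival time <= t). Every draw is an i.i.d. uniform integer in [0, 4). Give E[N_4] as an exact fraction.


369/256

Inter-arrival values over d=0..3: [1, 2, 4, 3]
Each d has probability 1/4, so the pmf of τ is: f(1) = 1/4, f(2) = 1/4, f(3) = 1/4, f(4) = 1/4
Renewal equation for m(n) = E[N_n]: condition on τ_1 = k (if k <= n, one arrival plus a fresh copy on the remaining n−k steps): m(n) = F(n) + Σ_{k<=n} f(k)·m(n−k), where F(n) = P(τ <= n) and m(0) = 0
m(1) = F(1) = 1/4
m(2) = F(2) + f(1)·m(1) = 1/2 + 1/4·1/4 = 9/16
m(3) = F(3) + f(1)·m(2) + f(2)·m(1) = 3/4 + 1/4·9/16 + 1/4·1/4 = 61/64
m(4) = F(4) + f(1)·m(3) + f(2)·m(2) + f(3)·m(1) = 1 + 1/4·61/64 + 1/4·9/16 + 1/4·1/4 = 369/256
E[N_4] = m(4) = 369/256


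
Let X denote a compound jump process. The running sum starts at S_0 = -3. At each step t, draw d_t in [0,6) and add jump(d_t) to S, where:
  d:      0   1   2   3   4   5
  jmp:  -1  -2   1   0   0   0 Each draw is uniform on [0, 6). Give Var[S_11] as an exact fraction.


88/9

Outcome values over d=0..5: [-1, -2, 1, 0, 0, 0]
Σy = -2, Σy² = 6, M = 6
μ = -2/6 = -1/3,  σ² = 6/6 − (-1/3)² = 8/9
Independent increments: Var[S_11] = 11·σ² = 11·(8/9) = 88/9


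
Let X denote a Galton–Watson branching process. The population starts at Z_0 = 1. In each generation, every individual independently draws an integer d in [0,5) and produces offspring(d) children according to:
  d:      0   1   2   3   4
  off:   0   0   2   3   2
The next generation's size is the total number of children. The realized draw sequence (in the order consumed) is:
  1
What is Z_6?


0

gen 0: Z_0=1, draws=[1], offspring=[0], Z_1=0
gen 1: Z_1=0, draws=[], offspring=[], Z_2=0
gen 2: Z_2=0, draws=[], offspring=[], Z_3=0
gen 3: Z_3=0, draws=[], offspring=[], Z_4=0
gen 4: Z_4=0, draws=[], offspring=[], Z_5=0
gen 5: Z_5=0, draws=[], offspring=[], Z_6=0


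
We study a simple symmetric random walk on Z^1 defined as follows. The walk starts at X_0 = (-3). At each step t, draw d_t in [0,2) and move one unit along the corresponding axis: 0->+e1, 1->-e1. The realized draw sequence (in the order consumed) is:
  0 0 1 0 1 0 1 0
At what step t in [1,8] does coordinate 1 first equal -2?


1

t=0: X=(-3), d=0 → +e1, X_1=(-2)
t=1: X=(-2), d=0 → +e1, X_2=(-1)
t=2: X=(-1), d=1 → -e1, X_3=(-2)
t=3: X=(-2), d=0 → +e1, X_4=(-1)
t=4: X=(-1), d=1 → -e1, X_5=(-2)
t=5: X=(-2), d=0 → +e1, X_6=(-1)
t=6: X=(-1), d=1 → -e1, X_7=(-2)
t=7: X=(-2), d=0 → +e1, X_8=(-1)


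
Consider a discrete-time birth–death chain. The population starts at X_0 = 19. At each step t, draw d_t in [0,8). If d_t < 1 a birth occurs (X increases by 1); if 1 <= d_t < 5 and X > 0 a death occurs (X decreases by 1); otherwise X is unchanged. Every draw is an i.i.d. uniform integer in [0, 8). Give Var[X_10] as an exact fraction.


155/32

X can drop by at most 1 per step and X_0 = 19 > T = 10, so X_t >= 19 − t >= 9 > 0 for every t <= 10: the floor at 0 (the 'and X > 0' condition) never binds. Hence X_10 = X_0 + Σ_{t<10} Y_t with i.i.d. increments Y_t = y(d_t) ∈ {+1, −1, 0}.
Outcome values over d=0..7: [1, -1, -1, -1, -1, 0, 0, 0]
Σy = -3, Σy² = 5, M = 8
μ = -3/8 = -3/8,  σ² = 5/8 − (-3/8)² = 31/64
Independent increments: Var[X_10] = 10·σ² = 10·(31/64) = 155/32


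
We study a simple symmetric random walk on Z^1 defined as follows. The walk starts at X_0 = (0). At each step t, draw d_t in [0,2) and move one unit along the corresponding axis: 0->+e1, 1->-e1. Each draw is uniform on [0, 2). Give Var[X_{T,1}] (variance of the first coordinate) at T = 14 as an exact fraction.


14

Outcome values over d=0..1: [1, -1]
Σy = 0, Σy² = 2, M = 2
μ = 0/2 = 0,  σ² = 2/2 − (0)² = 1
Independent increments: Var[X_14] = 14·σ² = 14·(1) = 14


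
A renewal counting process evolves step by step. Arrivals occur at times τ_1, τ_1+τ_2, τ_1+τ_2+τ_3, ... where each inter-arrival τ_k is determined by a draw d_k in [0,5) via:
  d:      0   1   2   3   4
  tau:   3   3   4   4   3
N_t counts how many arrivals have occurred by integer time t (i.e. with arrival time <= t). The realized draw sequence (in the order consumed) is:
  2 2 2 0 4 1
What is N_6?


1

draw d_1=2: τ_1=4, arrival time A_1=4
draw d_2=2: τ_2=4, arrival time A_2=8
draw d_3=2: τ_3=4, arrival time A_3=12
draw d_4=0: τ_4=3, arrival time A_4=15
draw d_5=4: τ_5=3, arrival time A_5=18
draw d_6=1: τ_6=3, arrival time A_6=21
N_t over t=0..6: 0:0 1:0 2:0 3:0 4:1 5:1 6:1


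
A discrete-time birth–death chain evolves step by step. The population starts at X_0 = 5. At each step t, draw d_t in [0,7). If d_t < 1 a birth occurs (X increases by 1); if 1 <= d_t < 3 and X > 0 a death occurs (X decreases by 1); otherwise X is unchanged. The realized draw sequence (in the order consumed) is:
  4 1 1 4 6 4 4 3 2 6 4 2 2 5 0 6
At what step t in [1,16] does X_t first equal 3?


3

t=0: X=5, d=4 → hold, X_1=5
t=1: X=5, d=1 → death, X_2=4
t=2: X=4, d=1 → death, X_3=3
t=3: X=3, d=4 → hold, X_4=3
t=4: X=3, d=6 → hold, X_5=3
t=5: X=3, d=4 → hold, X_6=3
t=6: X=3, d=4 → hold, X_7=3
t=7: X=3, d=3 → hold, X_8=3
t=8: X=3, d=2 → death, X_9=2
t=9: X=2, d=6 → hold, X_10=2
t=10: X=2, d=4 → hold, X_11=2
t=11: X=2, d=2 → death, X_12=1
t=12: X=1, d=2 → death, X_13=0
t=13: X=0, d=5 → hold, X_14=0
t=14: X=0, d=0 → birth, X_15=1
t=15: X=1, d=6 → hold, X_16=1


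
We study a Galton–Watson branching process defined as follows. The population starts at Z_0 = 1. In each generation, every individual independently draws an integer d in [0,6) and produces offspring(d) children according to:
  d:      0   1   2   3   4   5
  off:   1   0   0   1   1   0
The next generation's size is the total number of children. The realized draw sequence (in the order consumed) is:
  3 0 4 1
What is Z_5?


0

gen 0: Z_0=1, draws=[3], offspring=[1], Z_1=1
gen 1: Z_1=1, draws=[0], offspring=[1], Z_2=1
gen 2: Z_2=1, draws=[4], offspring=[1], Z_3=1
gen 3: Z_3=1, draws=[1], offspring=[0], Z_4=0
gen 4: Z_4=0, draws=[], offspring=[], Z_5=0


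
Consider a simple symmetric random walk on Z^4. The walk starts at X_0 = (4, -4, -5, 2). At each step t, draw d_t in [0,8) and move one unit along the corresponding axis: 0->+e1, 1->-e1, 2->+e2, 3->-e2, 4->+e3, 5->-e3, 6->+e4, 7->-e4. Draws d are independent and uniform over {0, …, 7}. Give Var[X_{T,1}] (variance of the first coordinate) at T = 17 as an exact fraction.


Outcome values over d=0..7: [1, -1, 0, 0, 0, 0, 0, 0]
Σy = 0, Σy² = 2, M = 8
μ = 0/8 = 0,  σ² = 2/8 − (0)² = 1/4
Independent increments: Var[X_17] = 17·σ² = 17·(1/4) = 17/4

17/4


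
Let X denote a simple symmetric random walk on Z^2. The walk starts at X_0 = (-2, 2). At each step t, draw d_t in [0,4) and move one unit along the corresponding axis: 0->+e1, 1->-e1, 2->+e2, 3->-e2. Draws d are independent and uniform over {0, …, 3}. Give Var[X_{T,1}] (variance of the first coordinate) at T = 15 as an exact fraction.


Outcome values over d=0..3: [1, -1, 0, 0]
Σy = 0, Σy² = 2, M = 4
μ = 0/4 = 0,  σ² = 2/4 − (0)² = 1/2
Independent increments: Var[X_15] = 15·σ² = 15·(1/2) = 15/2

15/2


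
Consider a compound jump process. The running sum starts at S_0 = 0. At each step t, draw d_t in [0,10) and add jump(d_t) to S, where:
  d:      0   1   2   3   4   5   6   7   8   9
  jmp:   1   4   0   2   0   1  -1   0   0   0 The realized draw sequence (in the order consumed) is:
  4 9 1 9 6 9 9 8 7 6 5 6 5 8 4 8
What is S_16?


t=0: S=0, d=4, jump=0, S_1=0
t=1: S=0, d=9, jump=0, S_2=0
t=2: S=0, d=1, jump=4, S_3=4
t=3: S=4, d=9, jump=0, S_4=4
t=4: S=4, d=6, jump=-1, S_5=3
t=5: S=3, d=9, jump=0, S_6=3
t=6: S=3, d=9, jump=0, S_7=3
t=7: S=3, d=8, jump=0, S_8=3
t=8: S=3, d=7, jump=0, S_9=3
t=9: S=3, d=6, jump=-1, S_10=2
t=10: S=2, d=5, jump=1, S_11=3
t=11: S=3, d=6, jump=-1, S_12=2
t=12: S=2, d=5, jump=1, S_13=3
t=13: S=3, d=8, jump=0, S_14=3
t=14: S=3, d=4, jump=0, S_15=3
t=15: S=3, d=8, jump=0, S_16=3

3


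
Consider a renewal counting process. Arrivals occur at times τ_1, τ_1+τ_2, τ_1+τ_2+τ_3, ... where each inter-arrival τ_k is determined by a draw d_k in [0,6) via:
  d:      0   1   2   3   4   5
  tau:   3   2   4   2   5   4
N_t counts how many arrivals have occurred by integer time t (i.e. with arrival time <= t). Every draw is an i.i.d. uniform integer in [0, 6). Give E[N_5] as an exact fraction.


Inter-arrival values over d=0..5: [3, 2, 4, 2, 5, 4]
Each d has probability 1/6, so the pmf of τ is: f(2) = 1/3, f(3) = 1/6, f(4) = 1/3, f(5) = 1/6
Renewal equation for m(n) = E[N_n]: condition on τ_1 = k (if k <= n, one arrival plus a fresh copy on the remaining n−k steps): m(n) = F(n) + Σ_{k<=n} f(k)·m(n−k), where F(n) = P(τ <= n) and m(0) = 0
m(1) = F(1) = 0
m(2) = F(2) = 1/3
m(3) = F(3) = 1/2
m(4) = F(4) + f(2)·m(2) = 5/6 + 1/3·1/3 = 17/18
m(5) = F(5) + f(2)·m(3) + f(3)·m(2) = 1 + 1/3·1/2 + 1/6·1/3 = 11/9
E[N_5] = m(5) = 11/9

11/9


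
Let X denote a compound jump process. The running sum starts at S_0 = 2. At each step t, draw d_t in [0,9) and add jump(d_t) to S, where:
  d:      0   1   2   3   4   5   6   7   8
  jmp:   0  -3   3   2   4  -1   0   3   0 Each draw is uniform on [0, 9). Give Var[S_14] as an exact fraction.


5152/81

Outcome values over d=0..8: [0, -3, 3, 2, 4, -1, 0, 3, 0]
Σy = 8, Σy² = 48, M = 9
μ = 8/9 = 8/9,  σ² = 48/9 − (8/9)² = 368/81
Independent increments: Var[S_14] = 14·σ² = 14·(368/81) = 5152/81


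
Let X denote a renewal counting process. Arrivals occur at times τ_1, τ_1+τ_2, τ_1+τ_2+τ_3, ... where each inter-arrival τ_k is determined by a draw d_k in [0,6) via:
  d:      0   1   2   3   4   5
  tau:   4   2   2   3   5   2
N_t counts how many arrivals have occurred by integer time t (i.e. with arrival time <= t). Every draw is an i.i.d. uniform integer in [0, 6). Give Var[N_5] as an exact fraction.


35/144

Inter-arrival values over d=0..5: [4, 2, 2, 3, 5, 2]
Each d has probability 1/6, so the pmf of τ is: f(2) = 1/2, f(3) = 1/6, f(4) = 1/6, f(5) = 1/6
Let p_n(j) = P(N_n = j), with p_0 = [1]. Condition on τ_1: p_n(0) = P(τ > n), and for j >= 1, p_n(j) = Σ_{k<=n} f(k)·p_{n−k}(j−1)
p_1 = [1]  (j = 0)
p_2 = [1/2, 1/2]  (j = 0..1)
p_3 = [1/3, 2/3]  (j = 0..1)
p_4 = [1/6, 7/12, 1/4]  (j = 0..2)
p_5 = [0, 7/12, 5/12]  (j = 0..2)
E[N_5] = Σ j·p_5(j) = 17/12;  E[N_5²] = Σ j²·p_5(j) = 9/4
Var[N_5] = 9/4 − (17/12)² = 35/144


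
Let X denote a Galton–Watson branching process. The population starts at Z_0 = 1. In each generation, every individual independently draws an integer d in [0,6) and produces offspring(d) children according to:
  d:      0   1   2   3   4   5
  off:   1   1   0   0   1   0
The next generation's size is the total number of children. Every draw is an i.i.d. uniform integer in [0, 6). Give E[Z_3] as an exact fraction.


Outcome values over d=0..5: [1, 1, 0, 0, 1, 0]
Σy = 3, Σy² = 3, M = 6
μ = 3/6 = 1/2,  σ² = 3/6 − (1/2)² = 1/4
E[Z_0] = 1
E[Z_1] = 1/2·E[Z_0] = 1/2
E[Z_2] = 1/2·E[Z_1] = 1/4
E[Z_3] = 1/2·E[Z_2] = 1/8

1/8


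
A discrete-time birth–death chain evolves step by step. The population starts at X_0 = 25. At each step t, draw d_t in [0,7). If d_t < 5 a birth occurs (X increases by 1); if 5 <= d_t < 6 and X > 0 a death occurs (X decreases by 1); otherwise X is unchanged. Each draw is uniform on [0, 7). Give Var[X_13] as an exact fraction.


338/49

X can drop by at most 1 per step and X_0 = 25 > T = 13, so X_t >= 25 − t >= 12 > 0 for every t <= 13: the floor at 0 (the 'and X > 0' condition) never binds. Hence X_13 = X_0 + Σ_{t<13} Y_t with i.i.d. increments Y_t = y(d_t) ∈ {+1, −1, 0}.
Outcome values over d=0..6: [1, 1, 1, 1, 1, -1, 0]
Σy = 4, Σy² = 6, M = 7
μ = 4/7 = 4/7,  σ² = 6/7 − (4/7)² = 26/49
Independent increments: Var[X_13] = 13·σ² = 13·(26/49) = 338/49


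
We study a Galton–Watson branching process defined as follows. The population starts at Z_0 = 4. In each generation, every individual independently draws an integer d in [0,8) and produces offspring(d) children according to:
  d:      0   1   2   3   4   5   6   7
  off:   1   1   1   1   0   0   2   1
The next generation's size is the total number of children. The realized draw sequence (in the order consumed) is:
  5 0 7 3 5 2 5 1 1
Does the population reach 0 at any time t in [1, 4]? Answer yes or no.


gen 0: Z_0=4, draws=[5, 0, 7, 3], offspring=[0, 1, 1, 1], Z_1=3
gen 1: Z_1=3, draws=[5, 2, 5], offspring=[0, 1, 0], Z_2=1
gen 2: Z_2=1, draws=[1], offspring=[1], Z_3=1
gen 3: Z_3=1, draws=[1], offspring=[1], Z_4=1

no


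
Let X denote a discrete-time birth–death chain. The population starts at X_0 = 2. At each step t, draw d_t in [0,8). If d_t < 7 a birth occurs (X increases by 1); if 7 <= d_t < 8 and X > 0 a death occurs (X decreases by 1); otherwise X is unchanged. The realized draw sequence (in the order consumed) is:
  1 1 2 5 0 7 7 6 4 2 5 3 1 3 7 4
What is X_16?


t=0: X=2, d=1 → birth, X_1=3
t=1: X=3, d=1 → birth, X_2=4
t=2: X=4, d=2 → birth, X_3=5
t=3: X=5, d=5 → birth, X_4=6
t=4: X=6, d=0 → birth, X_5=7
t=5: X=7, d=7 → death, X_6=6
t=6: X=6, d=7 → death, X_7=5
t=7: X=5, d=6 → birth, X_8=6
t=8: X=6, d=4 → birth, X_9=7
t=9: X=7, d=2 → birth, X_10=8
t=10: X=8, d=5 → birth, X_11=9
t=11: X=9, d=3 → birth, X_12=10
t=12: X=10, d=1 → birth, X_13=11
t=13: X=11, d=3 → birth, X_14=12
t=14: X=12, d=7 → death, X_15=11
t=15: X=11, d=4 → birth, X_16=12

12


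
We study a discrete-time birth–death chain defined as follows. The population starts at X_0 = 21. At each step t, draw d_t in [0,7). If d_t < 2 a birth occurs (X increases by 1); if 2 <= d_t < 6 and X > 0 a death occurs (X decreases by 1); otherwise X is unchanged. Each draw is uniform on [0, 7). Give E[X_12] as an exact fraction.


X can drop by at most 1 per step and X_0 = 21 > T = 12, so X_t >= 21 − t >= 9 > 0 for every t <= 12: the floor at 0 (the 'and X > 0' condition) never binds. Hence X_12 = X_0 + Σ_{t<12} Y_t with i.i.d. increments Y_t = y(d_t) ∈ {+1, −1, 0}.
Outcome values over d=0..6: [1, 1, -1, -1, -1, -1, 0]
Σy = -2, Σy² = 6, M = 7
μ = -2/7 = -2/7,  σ² = 6/7 − (-2/7)² = 38/49
E[X_12] = 21 + 12·(-2/7) = 123/7

123/7


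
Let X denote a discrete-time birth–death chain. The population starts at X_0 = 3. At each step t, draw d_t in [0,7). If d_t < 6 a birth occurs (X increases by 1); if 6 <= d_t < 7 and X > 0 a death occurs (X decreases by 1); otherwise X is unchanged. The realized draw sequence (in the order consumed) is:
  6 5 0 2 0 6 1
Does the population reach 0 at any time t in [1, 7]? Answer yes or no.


t=0: X=3, d=6 → death, X_1=2
t=1: X=2, d=5 → birth, X_2=3
t=2: X=3, d=0 → birth, X_3=4
t=3: X=4, d=2 → birth, X_4=5
t=4: X=5, d=0 → birth, X_5=6
t=5: X=6, d=6 → death, X_6=5
t=6: X=5, d=1 → birth, X_7=6

no


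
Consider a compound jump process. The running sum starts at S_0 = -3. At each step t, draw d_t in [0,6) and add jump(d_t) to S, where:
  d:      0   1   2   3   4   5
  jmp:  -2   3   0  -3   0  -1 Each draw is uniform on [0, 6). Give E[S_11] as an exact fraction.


-17/2

Outcome values over d=0..5: [-2, 3, 0, -3, 0, -1]
Σy = -3, Σy² = 23, M = 6
μ = -3/6 = -1/2,  σ² = 23/6 − (-1/2)² = 43/12
E[S_11] = -3 + 11·(-1/2) = -17/2


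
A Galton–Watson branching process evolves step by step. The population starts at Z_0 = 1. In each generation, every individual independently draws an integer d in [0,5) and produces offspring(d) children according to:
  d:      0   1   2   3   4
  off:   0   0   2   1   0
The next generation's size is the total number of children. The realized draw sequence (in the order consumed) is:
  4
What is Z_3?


0

gen 0: Z_0=1, draws=[4], offspring=[0], Z_1=0
gen 1: Z_1=0, draws=[], offspring=[], Z_2=0
gen 2: Z_2=0, draws=[], offspring=[], Z_3=0


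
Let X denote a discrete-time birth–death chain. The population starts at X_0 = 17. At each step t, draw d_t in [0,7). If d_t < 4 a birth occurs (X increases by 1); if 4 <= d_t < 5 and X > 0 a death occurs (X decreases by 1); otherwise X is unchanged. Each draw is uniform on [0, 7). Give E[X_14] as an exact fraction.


X can drop by at most 1 per step and X_0 = 17 > T = 14, so X_t >= 17 − t >= 3 > 0 for every t <= 14: the floor at 0 (the 'and X > 0' condition) never binds. Hence X_14 = X_0 + Σ_{t<14} Y_t with i.i.d. increments Y_t = y(d_t) ∈ {+1, −1, 0}.
Outcome values over d=0..6: [1, 1, 1, 1, -1, 0, 0]
Σy = 3, Σy² = 5, M = 7
μ = 3/7 = 3/7,  σ² = 5/7 − (3/7)² = 26/49
E[X_14] = 17 + 14·(3/7) = 23

23
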